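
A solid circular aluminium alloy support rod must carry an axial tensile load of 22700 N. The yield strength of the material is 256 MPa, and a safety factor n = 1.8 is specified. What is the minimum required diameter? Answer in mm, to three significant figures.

Allowable stress σ_allow = 256/1.8 = 142.2 MPa.
Required area A = F/σ_allow = 22700/142.2 = 159.6 mm².
A = πd²/4 → d = √(4A/π) = 14.26 mm.

d = 14.3 mm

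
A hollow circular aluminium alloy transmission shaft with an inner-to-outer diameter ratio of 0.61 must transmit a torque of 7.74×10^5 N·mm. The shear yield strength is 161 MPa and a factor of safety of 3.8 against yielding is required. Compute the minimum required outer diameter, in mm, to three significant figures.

τ_allow = 161/3.8 = 42.37 MPa.
For a hollow shaft τ = 16T/[πd_o³(1−k⁴)] with k = 0.61, so 1−k⁴ = 0.8615.
d_o³ = 16T/[π τ_allow (1−k⁴)] = 16×774000/(π×42.37×0.8615) = 108000 mm³.
d_o = 47.62 mm.

d_o = 47.6 mm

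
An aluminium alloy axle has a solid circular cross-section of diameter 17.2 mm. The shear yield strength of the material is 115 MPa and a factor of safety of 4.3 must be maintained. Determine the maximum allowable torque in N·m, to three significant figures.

τ_allow = 115/4.3 = 26.74 MPa.
For a solid shaft T_allow = τ_allow·πd³/16; πd³/16 = π×17.2³/16 = 999.1 mm³.
T_allow = 26.74×999.1 = 26720 N·mm = 26.72 N·m.

T_allow = 26.7 N·m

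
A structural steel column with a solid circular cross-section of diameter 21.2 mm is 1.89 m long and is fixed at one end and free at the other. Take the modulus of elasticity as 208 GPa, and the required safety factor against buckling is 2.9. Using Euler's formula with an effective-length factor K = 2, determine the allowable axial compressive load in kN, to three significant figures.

P_allow = 0.491 kN

I = πd⁴/64 = π×21.2⁴/64 = 9915 mm⁴.
Effective length L_e = KL = 2×1.89 m = 3780 mm.
Euler critical load P_cr = π²EI/L_e² = π²×208000×9915/3780² = 1425 N.
P_allow = P_cr/n = 1425/2.9 = 491.2 N.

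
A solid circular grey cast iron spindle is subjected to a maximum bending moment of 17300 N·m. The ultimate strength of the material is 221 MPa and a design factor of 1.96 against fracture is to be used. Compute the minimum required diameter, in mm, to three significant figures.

σ_allow = 221/1.96 = 112.8 MPa.
For a solid circular section σ = 32M/(πd³), so d³ = 32M/(π σ_allow) = 32×1.7300×10^7/(π×112.8) = 1.563×10^6 mm³.
d = 116.0 mm.

d = 116 mm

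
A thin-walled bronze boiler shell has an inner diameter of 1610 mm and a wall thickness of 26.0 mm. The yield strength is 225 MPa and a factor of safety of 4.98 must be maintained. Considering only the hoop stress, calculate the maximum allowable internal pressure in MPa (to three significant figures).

σ_allow = 225/4.98 = 45.18 MPa.
σ_h = pD/(2t) → p_allow = 2σ_allow t/D = 2×45.18×26.0/1610 = 1.459 MPa.

p_allow = 1.46 MPa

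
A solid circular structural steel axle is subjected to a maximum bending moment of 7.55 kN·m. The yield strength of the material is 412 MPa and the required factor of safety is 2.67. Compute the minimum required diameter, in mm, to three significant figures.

σ_allow = 412/2.67 = 154.3 MPa.
For a solid circular section σ = 32M/(πd³), so d³ = 32M/(π σ_allow) = 32×7550000/(π×154.3) = 498400 mm³.
d = 79.28 mm.

d = 79.3 mm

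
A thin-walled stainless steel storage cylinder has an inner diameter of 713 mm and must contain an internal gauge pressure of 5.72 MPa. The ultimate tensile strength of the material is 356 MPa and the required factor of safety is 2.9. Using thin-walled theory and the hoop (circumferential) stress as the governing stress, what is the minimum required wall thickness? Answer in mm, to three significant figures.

σ_allow = 356/2.9 = 122.8 MPa.
Hoop stress σ_h = pD/(2t), so t = pD/(2σ_allow) = 5.72×713/(2×122.8) = 16.61 mm.

t = 16.6 mm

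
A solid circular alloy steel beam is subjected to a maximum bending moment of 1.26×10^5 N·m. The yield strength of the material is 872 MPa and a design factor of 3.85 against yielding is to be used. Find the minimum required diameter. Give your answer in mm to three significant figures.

σ_allow = 872/3.85 = 226.5 MPa.
For a solid circular section σ = 32M/(πd³), so d³ = 32M/(π σ_allow) = 32×1.2600×10^8/(π×226.5) = 5.667×10^6 mm³.
d = 178.3 mm.

d = 178 mm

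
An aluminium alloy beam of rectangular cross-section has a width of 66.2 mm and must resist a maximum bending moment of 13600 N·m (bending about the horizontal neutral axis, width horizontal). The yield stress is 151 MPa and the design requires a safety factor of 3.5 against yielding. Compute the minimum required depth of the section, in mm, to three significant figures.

h = 169 mm

σ_allow = 151/3.5 = 43.14 MPa.
For a rectangular section σ = 6M/(bh²), so h² = 6M/(b σ_allow) = 6×1.3600×10^7/(66.2×43.14) = 28570 mm².
h = 169.0 mm.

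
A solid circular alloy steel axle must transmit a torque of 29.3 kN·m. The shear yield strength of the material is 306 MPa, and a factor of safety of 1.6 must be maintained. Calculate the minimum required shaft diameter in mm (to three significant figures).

d = 92.1 mm

Allowable shear stress τ_allow = 306/1.6 = 191.2 MPa.
For a solid shaft τ = 16T/(πd³), so d³ = 16T/(π τ_allow) = 16×2.9300×10^7/(π×191.2) = 780300 mm³.
d = (780300)^(1/3) = 92.06 mm.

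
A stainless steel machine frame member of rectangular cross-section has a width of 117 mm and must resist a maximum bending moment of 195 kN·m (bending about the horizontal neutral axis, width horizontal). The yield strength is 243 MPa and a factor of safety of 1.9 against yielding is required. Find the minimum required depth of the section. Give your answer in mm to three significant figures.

h = 280 mm

σ_allow = 243/1.9 = 127.9 MPa.
For a rectangular section σ = 6M/(bh²), so h² = 6M/(b σ_allow) = 6×1.9500×10^8/(117×127.9) = 78190 mm².
h = 279.6 mm.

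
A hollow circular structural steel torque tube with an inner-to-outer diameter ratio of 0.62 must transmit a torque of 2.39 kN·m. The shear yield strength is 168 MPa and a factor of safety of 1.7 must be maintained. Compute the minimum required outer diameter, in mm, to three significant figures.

τ_allow = 168/1.7 = 98.82 MPa.
For a hollow shaft τ = 16T/[πd_o³(1−k⁴)] with k = 0.62, so 1−k⁴ = 0.8522.
d_o³ = 16T/[π τ_allow (1−k⁴)] = 16×2390000/(π×98.82×0.8522) = 144500 mm³.
d_o = 52.48 mm.

d_o = 52.5 mm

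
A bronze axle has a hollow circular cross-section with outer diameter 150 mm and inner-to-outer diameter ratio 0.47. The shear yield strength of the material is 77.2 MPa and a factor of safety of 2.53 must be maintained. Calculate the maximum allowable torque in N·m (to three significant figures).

T_allow = 19200 N·m

τ_allow = 77.2/2.53 = 30.51 MPa.
For a hollow shaft T_allow = τ_allow·πd_o³(1−k⁴)/16 with 1−k⁴ = 0.9512, so πd_o³(1−k⁴)/16 = 630300 mm³.
T_allow = 30.51×630300 = 1.923×10^7 N·mm = 19230 N·m.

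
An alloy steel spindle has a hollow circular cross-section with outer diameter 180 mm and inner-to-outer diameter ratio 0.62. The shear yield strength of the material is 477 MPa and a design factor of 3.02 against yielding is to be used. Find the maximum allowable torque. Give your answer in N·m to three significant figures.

T_allow = 1.54×10^5 N·m

τ_allow = 477/3.02 = 157.9 MPa.
For a hollow shaft T_allow = τ_allow·πd_o³(1−k⁴)/16 with 1−k⁴ = 0.8522, so πd_o³(1−k⁴)/16 = 975900 mm³.
T_allow = 157.9×975900 = 1.541×10^8 N·mm = 154100 N·m.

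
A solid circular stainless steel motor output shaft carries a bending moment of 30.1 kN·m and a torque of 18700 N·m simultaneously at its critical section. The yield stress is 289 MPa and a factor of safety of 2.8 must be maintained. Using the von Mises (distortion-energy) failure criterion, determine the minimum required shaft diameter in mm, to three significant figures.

d = 150 mm

σ_allow = σ_y/n = 289/2.8 = 103.2 MPa.
For a solid shaft σ_b = 32M/(πd³) and τ = 16T/(πd³), so the von Mises stress is σ' = (16/πd³)·√(4M²+3T²).
√(4M²+3T²) = √(4×(3.010×10^7)² + 3×(1.870×10^7)²) = 6.836×10^7 N·mm.
d³ = 16×6.836×10^7/(π×103.2) = 3.373×10^6 mm³.
d = 150.0 mm.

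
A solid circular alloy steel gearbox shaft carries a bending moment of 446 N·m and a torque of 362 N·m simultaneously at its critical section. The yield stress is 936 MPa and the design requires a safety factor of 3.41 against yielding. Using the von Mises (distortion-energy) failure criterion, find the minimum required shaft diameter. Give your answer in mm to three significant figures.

d = 27.2 mm

σ_allow = σ_y/n = 936/3.41 = 274.5 MPa.
For a solid shaft σ_b = 32M/(πd³) and τ = 16T/(πd³), so the von Mises stress is σ' = (16/πd³)·√(4M²+3T²).
√(4M²+3T²) = √(4×(446000)² + 3×(362000)²) = 1.090×10^6 N·mm.
d³ = 16×1.090×10^6/(π×274.5) = 20230 mm³.
d = 27.25 mm.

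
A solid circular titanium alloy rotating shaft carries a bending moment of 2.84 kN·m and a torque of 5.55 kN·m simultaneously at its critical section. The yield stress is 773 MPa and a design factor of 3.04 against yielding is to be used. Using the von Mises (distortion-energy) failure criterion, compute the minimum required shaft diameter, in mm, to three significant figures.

d = 60.7 mm

σ_allow = σ_y/n = 773/3.04 = 254.3 MPa.
For a solid shaft σ_b = 32M/(πd³) and τ = 16T/(πd³), so the von Mises stress is σ' = (16/πd³)·√(4M²+3T²).
√(4M²+3T²) = √(4×(2.840×10^6)² + 3×(5.550×10^6)²) = 1.117×10^7 N·mm.
d³ = 16×1.117×10^7/(π×254.3) = 223600 mm³.
d = 60.70 mm.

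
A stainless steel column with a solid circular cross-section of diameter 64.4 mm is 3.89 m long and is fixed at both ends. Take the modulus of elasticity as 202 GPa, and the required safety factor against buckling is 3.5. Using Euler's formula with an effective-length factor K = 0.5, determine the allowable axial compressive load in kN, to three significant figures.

P_allow = 127 kN

I = πd⁴/64 = π×64.4⁴/64 = 844300 mm⁴.
Effective length L_e = KL = 0.5×3.89 m = 1945 mm.
Euler critical load P_cr = π²EI/L_e² = π²×202000×844300/1945² = 445000 N.
P_allow = P_cr/n = 445000/3.5 = 127100 N.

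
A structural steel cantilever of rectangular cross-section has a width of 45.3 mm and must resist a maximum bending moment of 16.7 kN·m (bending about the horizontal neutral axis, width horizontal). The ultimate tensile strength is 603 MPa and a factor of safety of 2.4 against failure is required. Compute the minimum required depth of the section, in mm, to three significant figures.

h = 93.8 mm

σ_allow = 603/2.4 = 251.2 MPa.
For a rectangular section σ = 6M/(bh²), so h² = 6M/(b σ_allow) = 6×1.6700×10^7/(45.3×251.2) = 8804 mm².
h = 93.83 mm.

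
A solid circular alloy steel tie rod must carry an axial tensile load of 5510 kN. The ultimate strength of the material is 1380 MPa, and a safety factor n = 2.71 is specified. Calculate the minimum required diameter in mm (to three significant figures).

d = 117 mm

Allowable stress σ_allow = 1380/2.71 = 509.2 MPa.
Required area A = F/σ_allow = 5510000/509.2 = 10820 mm².
A = πd²/4 → d = √(4A/π) = 117.4 mm.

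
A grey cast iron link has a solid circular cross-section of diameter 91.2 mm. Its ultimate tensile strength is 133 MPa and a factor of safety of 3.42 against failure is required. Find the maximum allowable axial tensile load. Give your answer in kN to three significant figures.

F_allow = 254 kN

σ_allow = 133/3.42 = 38.89 MPa.
A = πd²/4 = π×91.2²/4 = 6533 mm².
F_allow = σ_allow × A = 38.89×6533 = 254000 N.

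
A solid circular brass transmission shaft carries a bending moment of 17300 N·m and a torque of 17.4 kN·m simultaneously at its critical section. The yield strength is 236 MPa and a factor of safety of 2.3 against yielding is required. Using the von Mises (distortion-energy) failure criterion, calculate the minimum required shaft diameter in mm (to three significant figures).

d = 132 mm

σ_allow = σ_y/n = 236/2.3 = 102.6 MPa.
For a solid shaft σ_b = 32M/(πd³) and τ = 16T/(πd³), so the von Mises stress is σ' = (16/πd³)·√(4M²+3T²).
√(4M²+3T²) = √(4×(1.730×10^7)² + 3×(1.740×10^7)²) = 4.589×10^7 N·mm.
d³ = 16×4.589×10^7/(π×102.6) = 2.277×10^6 mm³.
d = 131.6 mm.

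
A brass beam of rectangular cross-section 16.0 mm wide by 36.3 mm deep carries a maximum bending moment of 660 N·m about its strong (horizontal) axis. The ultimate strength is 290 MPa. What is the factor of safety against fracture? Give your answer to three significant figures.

n = 1.54

Section modulus S = bh²/6 = 16.0×36.3²/6 = 3514 mm³.
σ = M/S = 660000/3514 = 187.8 MPa.
n = 290/187.8 = 1.544.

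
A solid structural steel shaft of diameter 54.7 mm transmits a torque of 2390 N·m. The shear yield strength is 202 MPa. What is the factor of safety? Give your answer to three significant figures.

τ = 16T/(πd³) = 16×2390000/(π×54.7³) = 74.37 MPa.
n = τ_limit/τ = 202/74.37 = 2.716.

n = 2.72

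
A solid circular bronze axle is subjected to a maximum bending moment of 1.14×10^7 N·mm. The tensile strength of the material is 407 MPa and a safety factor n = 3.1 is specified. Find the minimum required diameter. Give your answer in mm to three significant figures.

d = 96.0 mm

σ_allow = 407/3.1 = 131.3 MPa.
For a solid circular section σ = 32M/(πd³), so d³ = 32M/(π σ_allow) = 32×1.1400×10^7/(π×131.3) = 884400 mm³.
d = 95.99 mm.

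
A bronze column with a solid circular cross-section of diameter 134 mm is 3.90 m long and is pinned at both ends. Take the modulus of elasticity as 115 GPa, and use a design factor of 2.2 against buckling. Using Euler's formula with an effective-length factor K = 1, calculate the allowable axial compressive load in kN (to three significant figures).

I = πd⁴/64 = π×134⁴/64 = 1.583×10^7 mm⁴.
Effective length L_e = KL = 1×3.90 m = 3900 mm.
Euler critical load P_cr = π²EI/L_e² = π²×115000×1.583×10^7/3900² = 1.181×10^6 N.
P_allow = P_cr/n = 1.181×10^6/2.2 = 536800 N.

P_allow = 537 kN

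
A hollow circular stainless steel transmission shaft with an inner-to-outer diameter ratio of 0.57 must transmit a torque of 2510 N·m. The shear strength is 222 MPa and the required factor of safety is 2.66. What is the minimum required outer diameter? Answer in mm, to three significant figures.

d_o = 55.5 mm

τ_allow = 222/2.66 = 83.46 MPa.
For a hollow shaft τ = 16T/[πd_o³(1−k⁴)] with k = 0.57, so 1−k⁴ = 0.8944.
d_o³ = 16T/[π τ_allow (1−k⁴)] = 16×2510000/(π×83.46×0.8944) = 171200 mm³.
d_o = 55.53 mm.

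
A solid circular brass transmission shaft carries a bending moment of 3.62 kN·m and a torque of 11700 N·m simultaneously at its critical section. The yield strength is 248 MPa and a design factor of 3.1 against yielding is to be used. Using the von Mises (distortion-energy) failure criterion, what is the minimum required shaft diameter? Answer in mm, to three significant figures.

σ_allow = σ_y/n = 248/3.1 = 80.00 MPa.
For a solid shaft σ_b = 32M/(πd³) and τ = 16T/(πd³), so the von Mises stress is σ' = (16/πd³)·√(4M²+3T²).
√(4M²+3T²) = √(4×(3.620×10^6)² + 3×(1.170×10^7)²) = 2.152×10^7 N·mm.
d³ = 16×2.152×10^7/(π×80.00) = 1.370×10^6 mm³.
d = 111.1 mm.

d = 111 mm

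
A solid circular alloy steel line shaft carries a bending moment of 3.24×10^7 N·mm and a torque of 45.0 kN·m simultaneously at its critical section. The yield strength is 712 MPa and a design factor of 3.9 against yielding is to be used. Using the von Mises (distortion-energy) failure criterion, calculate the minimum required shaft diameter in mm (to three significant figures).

σ_allow = σ_y/n = 712/3.9 = 182.6 MPa.
For a solid shaft σ_b = 32M/(πd³) and τ = 16T/(πd³), so the von Mises stress is σ' = (16/πd³)·√(4M²+3T²).
√(4M²+3T²) = √(4×(3.240×10^7)² + 3×(4.500×10^7)²) = 1.014×10^8 N·mm.
d³ = 16×1.014×10^8/(π×182.6) = 2.828×10^6 mm³.
d = 141.4 mm.

d = 141 mm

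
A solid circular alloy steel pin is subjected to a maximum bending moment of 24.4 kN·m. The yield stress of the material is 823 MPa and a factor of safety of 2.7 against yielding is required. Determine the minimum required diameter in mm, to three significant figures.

σ_allow = 823/2.7 = 304.8 MPa.
For a solid circular section σ = 32M/(πd³), so d³ = 32M/(π σ_allow) = 32×2.4400×10^7/(π×304.8) = 815400 mm³.
d = 93.42 mm.

d = 93.4 mm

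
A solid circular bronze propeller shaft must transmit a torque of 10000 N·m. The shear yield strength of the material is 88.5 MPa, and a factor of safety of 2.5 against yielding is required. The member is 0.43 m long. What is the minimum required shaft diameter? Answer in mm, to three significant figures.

Allowable shear stress τ_allow = 88.5/2.5 = 35.40 MPa.
For a solid shaft τ = 16T/(πd³), so d³ = 16T/(π τ_allow) = 16×1.0000×10^7/(π×35.40) = 1.439×10^6 mm³.
d = (1.439×10^6)^(1/3) = 112.9 mm.

d = 113 mm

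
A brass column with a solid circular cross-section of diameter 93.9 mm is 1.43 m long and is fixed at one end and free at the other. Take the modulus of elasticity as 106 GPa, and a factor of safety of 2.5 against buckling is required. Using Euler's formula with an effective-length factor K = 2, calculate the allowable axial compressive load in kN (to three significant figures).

I = πd⁴/64 = π×93.9⁴/64 = 3.816×10^6 mm⁴.
Effective length L_e = KL = 2×1.43 m = 2860 mm.
Euler critical load P_cr = π²EI/L_e² = π²×106000×3.816×10^6/2860² = 488100 N.
P_allow = P_cr/n = 488100/2.5 = 195200 N.

P_allow = 195 kN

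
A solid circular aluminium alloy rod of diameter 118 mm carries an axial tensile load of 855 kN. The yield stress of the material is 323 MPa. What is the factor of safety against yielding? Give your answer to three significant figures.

n = 4.13

A = πd²/4 = 10940 mm².
σ = F/A = 855000/10940 = 78.18 MPa.
n = 323/78.18 = 4.131.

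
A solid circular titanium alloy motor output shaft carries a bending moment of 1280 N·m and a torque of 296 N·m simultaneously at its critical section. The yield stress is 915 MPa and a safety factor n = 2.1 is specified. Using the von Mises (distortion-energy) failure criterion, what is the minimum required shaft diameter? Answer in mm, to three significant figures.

σ_allow = σ_y/n = 915/2.1 = 435.7 MPa.
For a solid shaft σ_b = 32M/(πd³) and τ = 16T/(πd³), so the von Mises stress is σ' = (16/πd³)·√(4M²+3T²).
√(4M²+3T²) = √(4×(1.280×10^6)² + 3×(296000)²) = 2.611×10^6 N·mm.
d³ = 16×2.611×10^6/(π×435.7) = 30520 mm³.
d = 31.25 mm.

d = 31.2 mm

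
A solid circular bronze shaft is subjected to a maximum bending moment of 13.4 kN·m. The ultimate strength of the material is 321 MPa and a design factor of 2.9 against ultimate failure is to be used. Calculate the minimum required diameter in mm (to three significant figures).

d = 107 mm

σ_allow = 321/2.9 = 110.7 MPa.
For a solid circular section σ = 32M/(πd³), so d³ = 32M/(π σ_allow) = 32×1.3400×10^7/(π×110.7) = 1.233×10^6 mm³.
d = 107.2 mm.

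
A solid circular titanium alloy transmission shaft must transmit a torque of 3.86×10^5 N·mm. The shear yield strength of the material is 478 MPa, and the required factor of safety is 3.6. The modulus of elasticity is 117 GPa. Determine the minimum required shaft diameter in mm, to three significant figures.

Allowable shear stress τ_allow = 478/3.6 = 132.8 MPa.
For a solid shaft τ = 16T/(πd³), so d³ = 16T/(π τ_allow) = 16×386000/(π×132.8) = 14810 mm³.
d = (14810)^(1/3) = 24.56 mm.

d = 24.6 mm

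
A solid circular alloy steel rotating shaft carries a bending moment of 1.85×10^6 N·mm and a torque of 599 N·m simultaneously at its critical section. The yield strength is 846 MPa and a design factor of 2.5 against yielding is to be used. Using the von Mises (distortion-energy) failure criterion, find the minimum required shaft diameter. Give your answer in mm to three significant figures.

σ_allow = σ_y/n = 846/2.5 = 338.4 MPa.
For a solid shaft σ_b = 32M/(πd³) and τ = 16T/(πd³), so the von Mises stress is σ' = (16/πd³)·√(4M²+3T²).
√(4M²+3T²) = √(4×(1.850×10^6)² + 3×(599000)²) = 3.843×10^6 N·mm.
d³ = 16×3.843×10^6/(π×338.4) = 57830 mm³.
d = 38.67 mm.

d = 38.7 mm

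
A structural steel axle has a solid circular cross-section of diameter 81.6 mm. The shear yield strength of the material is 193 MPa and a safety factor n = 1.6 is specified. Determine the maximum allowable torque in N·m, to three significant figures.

T_allow = 12900 N·m

τ_allow = 193/1.6 = 120.6 MPa.
For a solid shaft T_allow = τ_allow·πd³/16; πd³/16 = π×81.6³/16 = 106700 mm³.
T_allow = 120.6×106700 = 1.287×10^7 N·mm = 12870 N·m.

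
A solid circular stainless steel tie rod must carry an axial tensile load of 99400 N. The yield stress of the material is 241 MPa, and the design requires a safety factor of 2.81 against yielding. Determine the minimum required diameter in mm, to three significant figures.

Allowable stress σ_allow = 241/2.81 = 85.77 MPa.
Required area A = F/σ_allow = 99400/85.77 = 1159 mm².
A = πd²/4 → d = √(4A/π) = 38.41 mm.

d = 38.4 mm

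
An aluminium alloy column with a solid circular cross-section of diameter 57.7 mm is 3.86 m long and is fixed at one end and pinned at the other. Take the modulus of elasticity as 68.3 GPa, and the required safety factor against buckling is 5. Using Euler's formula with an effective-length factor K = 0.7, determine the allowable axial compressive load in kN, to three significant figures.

P_allow = 10.0 kN

I = πd⁴/64 = π×57.7⁴/64 = 544100 mm⁴.
Effective length L_e = KL = 0.7×3.86 m = 2702 mm.
Euler critical load P_cr = π²EI/L_e² = π²×68300×544100/2702² = 50240 N.
P_allow = P_cr/n = 50240/5 = 10050 N.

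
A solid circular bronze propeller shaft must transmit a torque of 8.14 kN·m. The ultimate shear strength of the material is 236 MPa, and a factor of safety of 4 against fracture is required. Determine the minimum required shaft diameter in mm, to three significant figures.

d = 88.9 mm

Allowable shear stress τ_allow = 236/4 = 59.00 MPa.
For a solid shaft τ = 16T/(πd³), so d³ = 16T/(π τ_allow) = 16×8140000/(π×59.00) = 702700 mm³.
d = (702700)^(1/3) = 88.90 mm.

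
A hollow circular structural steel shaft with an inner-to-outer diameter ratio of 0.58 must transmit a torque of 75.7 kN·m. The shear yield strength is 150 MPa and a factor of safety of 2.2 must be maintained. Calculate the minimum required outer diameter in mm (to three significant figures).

τ_allow = 150/2.2 = 68.18 MPa.
For a hollow shaft τ = 16T/[πd_o³(1−k⁴)] with k = 0.58, so 1−k⁴ = 0.8868.
d_o³ = 16T/[π τ_allow (1−k⁴)] = 16×7.5700×10^7/(π×68.18×0.8868) = 6.376×10^6 mm³.
d_o = 185.4 mm.

d_o = 185 mm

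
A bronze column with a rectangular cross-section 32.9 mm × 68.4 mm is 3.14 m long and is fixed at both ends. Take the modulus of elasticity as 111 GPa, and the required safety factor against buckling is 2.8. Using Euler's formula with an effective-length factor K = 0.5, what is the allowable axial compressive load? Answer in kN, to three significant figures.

P_allow = 32.2 kN

Buckling occurs about the weak axis: I_min = h·b³/12 = 68.4×32.9³/12 = 203000 mm⁴ (b = 32.9 mm is the smaller dimension).
Effective length L_e = KL = 0.5×3.14 m = 1570 mm.
Euler critical load P_cr = π²EI/L_e² = π²×111000×203000/1570² = 90220 N.
P_allow = P_cr/n = 90220/2.8 = 32220 N.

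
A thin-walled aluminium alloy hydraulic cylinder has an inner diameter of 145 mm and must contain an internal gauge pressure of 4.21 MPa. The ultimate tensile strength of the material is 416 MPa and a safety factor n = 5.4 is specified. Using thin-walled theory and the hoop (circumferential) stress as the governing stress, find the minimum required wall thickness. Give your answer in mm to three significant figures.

t = 3.96 mm

σ_allow = 416/5.4 = 77.04 MPa.
Hoop stress σ_h = pD/(2t), so t = pD/(2σ_allow) = 4.21×145/(2×77.04) = 3.962 mm.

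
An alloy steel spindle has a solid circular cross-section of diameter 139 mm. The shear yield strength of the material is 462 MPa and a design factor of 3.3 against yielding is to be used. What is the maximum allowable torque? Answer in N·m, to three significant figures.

T_allow = 73800 N·m

τ_allow = 462/3.3 = 140.0 MPa.
For a solid shaft T_allow = τ_allow·πd³/16; πd³/16 = π×139³/16 = 527300 mm³.
T_allow = 140.0×527300 = 7.382×10^7 N·mm = 73820 N·m.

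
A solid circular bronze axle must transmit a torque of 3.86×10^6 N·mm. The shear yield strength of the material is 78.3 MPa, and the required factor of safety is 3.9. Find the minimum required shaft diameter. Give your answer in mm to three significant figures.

Allowable shear stress τ_allow = 78.3/3.9 = 20.08 MPa.
For a solid shaft τ = 16T/(πd³), so d³ = 16T/(π τ_allow) = 16×3860000/(π×20.08) = 979200 mm³.
d = (979200)^(1/3) = 99.30 mm.

d = 99.3 mm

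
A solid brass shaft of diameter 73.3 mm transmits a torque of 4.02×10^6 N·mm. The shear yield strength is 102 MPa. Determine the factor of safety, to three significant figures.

n = 1.96

τ = 16T/(πd³) = 16×4020000/(π×73.3³) = 51.99 MPa.
n = τ_limit/τ = 102/51.99 = 1.962.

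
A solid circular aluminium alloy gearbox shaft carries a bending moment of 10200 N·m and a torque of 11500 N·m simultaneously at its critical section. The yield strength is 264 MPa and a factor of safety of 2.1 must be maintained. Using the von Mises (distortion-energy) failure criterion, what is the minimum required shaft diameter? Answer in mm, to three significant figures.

d = 105 mm

σ_allow = σ_y/n = 264/2.1 = 125.7 MPa.
For a solid shaft σ_b = 32M/(πd³) and τ = 16T/(πd³), so the von Mises stress is σ' = (16/πd³)·√(4M²+3T²).
√(4M²+3T²) = √(4×(1.020×10^7)² + 3×(1.150×10^7)²) = 2.851×10^7 N·mm.
d³ = 16×2.851×10^7/(π×125.7) = 1.155×10^6 mm³.
d = 104.9 mm.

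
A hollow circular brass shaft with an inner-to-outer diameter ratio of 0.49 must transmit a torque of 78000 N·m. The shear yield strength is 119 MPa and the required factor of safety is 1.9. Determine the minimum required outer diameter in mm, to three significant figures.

d_o = 189 mm

τ_allow = 119/1.9 = 62.63 MPa.
For a hollow shaft τ = 16T/[πd_o³(1−k⁴)] with k = 0.49, so 1−k⁴ = 0.9424.
d_o³ = 16T/[π τ_allow (1−k⁴)] = 16×7.8000×10^7/(π×62.63×0.9424) = 6.731×10^6 mm³.
d_o = 188.8 mm.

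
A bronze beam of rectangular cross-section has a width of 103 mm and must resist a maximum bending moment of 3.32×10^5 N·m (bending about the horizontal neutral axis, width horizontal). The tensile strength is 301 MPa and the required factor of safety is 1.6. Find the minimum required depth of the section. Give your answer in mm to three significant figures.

h = 321 mm

σ_allow = 301/1.6 = 188.1 MPa.
For a rectangular section σ = 6M/(bh²), so h² = 6M/(b σ_allow) = 6×3.3200×10^8/(103×188.1) = 102800 mm².
h = 320.6 mm.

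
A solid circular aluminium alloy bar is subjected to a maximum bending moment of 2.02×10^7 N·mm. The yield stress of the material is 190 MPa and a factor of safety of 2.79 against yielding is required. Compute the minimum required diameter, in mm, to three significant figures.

d = 145 mm

σ_allow = 190/2.79 = 68.10 MPa.
For a solid circular section σ = 32M/(πd³), so d³ = 32M/(π σ_allow) = 32×2.0200×10^7/(π×68.10) = 3.021×10^6 mm³.
d = 144.6 mm.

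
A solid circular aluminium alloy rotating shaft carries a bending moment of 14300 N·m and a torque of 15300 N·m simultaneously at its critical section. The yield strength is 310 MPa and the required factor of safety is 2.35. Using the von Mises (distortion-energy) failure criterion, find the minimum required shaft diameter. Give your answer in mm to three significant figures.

σ_allow = σ_y/n = 310/2.35 = 131.9 MPa.
For a solid shaft σ_b = 32M/(πd³) and τ = 16T/(πd³), so the von Mises stress is σ' = (16/πd³)·√(4M²+3T²).
√(4M²+3T²) = √(4×(1.430×10^7)² + 3×(1.530×10^7)²) = 3.899×10^7 N·mm.
d³ = 16×3.899×10^7/(π×131.9) = 1.505×10^6 mm³.
d = 114.6 mm.

d = 115 mm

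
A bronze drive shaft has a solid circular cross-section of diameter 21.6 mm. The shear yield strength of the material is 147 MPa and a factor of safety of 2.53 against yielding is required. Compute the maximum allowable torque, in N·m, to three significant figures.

T_allow = 115 N·m

τ_allow = 147/2.53 = 58.10 MPa.
For a solid shaft T_allow = τ_allow·πd³/16; πd³/16 = π×21.6³/16 = 1979 mm³.
T_allow = 58.10×1979 = 115000 N·mm = 115.0 N·m.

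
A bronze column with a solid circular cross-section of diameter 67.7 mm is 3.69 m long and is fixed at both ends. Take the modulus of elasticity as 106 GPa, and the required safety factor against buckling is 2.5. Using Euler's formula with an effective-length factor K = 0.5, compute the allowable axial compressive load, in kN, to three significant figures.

I = πd⁴/64 = π×67.7⁴/64 = 1.031×10^6 mm⁴.
Effective length L_e = KL = 0.5×3.69 m = 1845 mm.
Euler critical load P_cr = π²EI/L_e² = π²×106000×1.031×10^6/1845² = 316900 N.
P_allow = P_cr/n = 316900/2.5 = 126800 N.

P_allow = 127 kN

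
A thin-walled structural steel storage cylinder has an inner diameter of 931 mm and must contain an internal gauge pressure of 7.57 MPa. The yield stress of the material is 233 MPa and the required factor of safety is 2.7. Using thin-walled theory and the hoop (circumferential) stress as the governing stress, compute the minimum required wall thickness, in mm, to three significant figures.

σ_allow = 233/2.7 = 86.30 MPa.
Hoop stress σ_h = pD/(2t), so t = pD/(2σ_allow) = 7.57×931/(2×86.30) = 40.83 mm.

t = 40.8 mm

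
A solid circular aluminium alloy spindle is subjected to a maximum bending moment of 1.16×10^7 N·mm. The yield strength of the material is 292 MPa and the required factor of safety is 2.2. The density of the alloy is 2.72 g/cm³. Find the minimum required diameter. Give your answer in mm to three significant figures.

σ_allow = 292/2.2 = 132.7 MPa.
For a solid circular section σ = 32M/(πd³), so d³ = 32M/(π σ_allow) = 32×1.1600×10^7/(π×132.7) = 890200 mm³.
d = 96.20 mm.

d = 96.2 mm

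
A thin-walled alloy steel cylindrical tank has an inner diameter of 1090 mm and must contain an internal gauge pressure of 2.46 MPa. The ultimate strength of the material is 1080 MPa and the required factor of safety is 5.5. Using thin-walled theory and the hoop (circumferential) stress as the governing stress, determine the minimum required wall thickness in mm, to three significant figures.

σ_allow = 1080/5.5 = 196.4 MPa.
Hoop stress σ_h = pD/(2t), so t = pD/(2σ_allow) = 2.46×1090/(2×196.4) = 6.828 mm.

t = 6.83 mm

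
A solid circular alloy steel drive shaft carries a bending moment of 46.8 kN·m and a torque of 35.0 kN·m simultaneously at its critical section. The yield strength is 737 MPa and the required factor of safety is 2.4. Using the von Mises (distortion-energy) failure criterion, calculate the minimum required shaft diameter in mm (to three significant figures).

d = 123 mm

σ_allow = σ_y/n = 737/2.4 = 307.1 MPa.
For a solid shaft σ_b = 32M/(πd³) and τ = 16T/(πd³), so the von Mises stress is σ' = (16/πd³)·√(4M²+3T²).
√(4M²+3T²) = √(4×(4.680×10^7)² + 3×(3.500×10^7)²) = 1.115×10^8 N·mm.
d³ = 16×1.115×10^8/(π×307.1) = 1.849×10^6 mm³.
d = 122.7 mm.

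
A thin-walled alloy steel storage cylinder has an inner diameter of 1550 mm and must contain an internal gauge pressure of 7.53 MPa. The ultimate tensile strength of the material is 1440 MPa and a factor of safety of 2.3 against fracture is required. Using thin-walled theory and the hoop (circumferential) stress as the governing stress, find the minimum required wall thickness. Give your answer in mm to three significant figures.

t = 9.32 mm

σ_allow = 1440/2.3 = 626.1 MPa.
Hoop stress σ_h = pD/(2t), so t = pD/(2σ_allow) = 7.53×1550/(2×626.1) = 9.321 mm.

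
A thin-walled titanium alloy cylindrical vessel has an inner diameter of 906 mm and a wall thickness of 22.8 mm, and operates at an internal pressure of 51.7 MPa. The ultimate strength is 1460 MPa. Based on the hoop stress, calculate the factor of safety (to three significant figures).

n = 1.42

σ_h = pD/(2t) = 51.7×906/(2×22.8) = 1027 MPa.
n = 1460/1027 = 1.421.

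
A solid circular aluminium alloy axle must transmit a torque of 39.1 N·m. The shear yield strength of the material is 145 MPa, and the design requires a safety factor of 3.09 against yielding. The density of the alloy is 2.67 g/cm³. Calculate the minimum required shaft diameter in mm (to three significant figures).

Allowable shear stress τ_allow = 145/3.09 = 46.93 MPa.
For a solid shaft τ = 16T/(πd³), so d³ = 16T/(π τ_allow) = 16×39100/(π×46.93) = 4244 mm³.
d = (4244)^(1/3) = 16.19 mm.

d = 16.2 mm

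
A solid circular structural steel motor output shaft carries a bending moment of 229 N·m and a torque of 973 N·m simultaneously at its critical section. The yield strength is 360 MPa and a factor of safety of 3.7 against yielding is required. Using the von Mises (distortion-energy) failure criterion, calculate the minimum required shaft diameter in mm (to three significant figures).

σ_allow = σ_y/n = 360/3.7 = 97.30 MPa.
For a solid shaft σ_b = 32M/(πd³) and τ = 16T/(πd³), so the von Mises stress is σ' = (16/πd³)·√(4M²+3T²).
√(4M²+3T²) = √(4×(229000)² + 3×(973000)²) = 1.746×10^6 N·mm.
d³ = 16×1.746×10^6/(π×97.30) = 91410 mm³.
d = 45.05 mm.

d = 45.0 mm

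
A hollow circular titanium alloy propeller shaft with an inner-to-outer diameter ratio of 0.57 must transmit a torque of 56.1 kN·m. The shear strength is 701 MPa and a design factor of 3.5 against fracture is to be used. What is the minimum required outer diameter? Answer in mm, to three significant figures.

d_o = 117 mm

τ_allow = 701/3.5 = 200.3 MPa.
For a hollow shaft τ = 16T/[πd_o³(1−k⁴)] with k = 0.57, so 1−k⁴ = 0.8944.
d_o³ = 16T/[π τ_allow (1−k⁴)] = 16×5.6100×10^7/(π×200.3×0.8944) = 1.595×10^6 mm³.
d_o = 116.8 mm.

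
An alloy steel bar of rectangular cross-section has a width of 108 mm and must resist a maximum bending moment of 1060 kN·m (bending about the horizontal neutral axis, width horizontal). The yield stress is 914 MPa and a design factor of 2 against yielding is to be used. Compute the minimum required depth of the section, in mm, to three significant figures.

σ_allow = 914/2 = 457.0 MPa.
For a rectangular section σ = 6M/(bh²), so h² = 6M/(b σ_allow) = 6×1.0600×10^9/(108×457.0) = 128900 mm².
h = 359.0 mm.

h = 359 mm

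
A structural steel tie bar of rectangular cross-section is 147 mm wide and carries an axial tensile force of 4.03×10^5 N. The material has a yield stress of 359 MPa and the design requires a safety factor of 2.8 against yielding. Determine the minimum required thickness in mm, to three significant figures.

σ_allow = 359/2.8 = 128.2 MPa.
Required area A = F/σ_allow = 403000/128.2 = 3143 mm².
t = A/w = 3143/147 = 21.38 mm.

t = 21.4 mm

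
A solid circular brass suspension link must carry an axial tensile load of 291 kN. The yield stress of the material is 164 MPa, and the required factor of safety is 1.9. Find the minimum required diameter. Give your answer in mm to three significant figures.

Allowable stress σ_allow = 164/1.9 = 86.32 MPa.
Required area A = F/σ_allow = 291000/86.32 = 3371 mm².
A = πd²/4 → d = √(4A/π) = 65.52 mm.

d = 65.5 mm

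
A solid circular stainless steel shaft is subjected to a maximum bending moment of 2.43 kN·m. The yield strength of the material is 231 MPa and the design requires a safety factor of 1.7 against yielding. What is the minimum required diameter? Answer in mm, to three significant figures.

σ_allow = 231/1.7 = 135.9 MPa.
For a solid circular section σ = 32M/(πd³), so d³ = 32M/(π σ_allow) = 32×2430000/(π×135.9) = 182200 mm³.
d = 56.69 mm.

d = 56.7 mm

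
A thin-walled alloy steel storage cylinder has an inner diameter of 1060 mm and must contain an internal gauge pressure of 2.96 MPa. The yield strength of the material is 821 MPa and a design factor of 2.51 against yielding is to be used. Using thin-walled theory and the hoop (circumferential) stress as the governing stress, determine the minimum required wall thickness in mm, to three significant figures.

σ_allow = 821/2.51 = 327.1 MPa.
Hoop stress σ_h = pD/(2t), so t = pD/(2σ_allow) = 2.96×1060/(2×327.1) = 4.796 mm.

t = 4.80 mm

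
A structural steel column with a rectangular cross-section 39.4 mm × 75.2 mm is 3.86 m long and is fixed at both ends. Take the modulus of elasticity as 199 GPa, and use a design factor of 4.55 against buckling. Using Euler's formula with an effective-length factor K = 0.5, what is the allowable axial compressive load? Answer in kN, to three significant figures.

P_allow = 44.4 kN

Buckling occurs about the weak axis: I_min = h·b³/12 = 75.2×39.4³/12 = 383300 mm⁴ (b = 39.4 mm is the smaller dimension).
Effective length L_e = KL = 0.5×3.86 m = 1930 mm.
Euler critical load P_cr = π²EI/L_e² = π²×199000×383300/1930² = 202100 N.
P_allow = P_cr/n = 202100/4.55 = 44420 N.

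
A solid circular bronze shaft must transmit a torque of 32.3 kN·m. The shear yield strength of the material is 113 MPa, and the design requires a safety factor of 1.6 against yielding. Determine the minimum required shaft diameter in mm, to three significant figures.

Allowable shear stress τ_allow = 113/1.6 = 70.62 MPa.
For a solid shaft τ = 16T/(πd³), so d³ = 16T/(π τ_allow) = 16×3.2300×10^7/(π×70.62) = 2.329×10^6 mm³.
d = (2.329×10^6)^(1/3) = 132.6 mm.

d = 133 mm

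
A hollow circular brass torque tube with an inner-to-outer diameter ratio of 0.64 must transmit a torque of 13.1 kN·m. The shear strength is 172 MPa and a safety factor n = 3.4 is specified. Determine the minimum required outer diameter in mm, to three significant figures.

τ_allow = 172/3.4 = 50.59 MPa.
For a hollow shaft τ = 16T/[πd_o³(1−k⁴)] with k = 0.64, so 1−k⁴ = 0.8322.
d_o³ = 16T/[π τ_allow (1−k⁴)] = 16×1.3100×10^7/(π×50.59×0.8322) = 1.585×10^6 mm³.
d_o = 116.6 mm.

d_o = 117 mm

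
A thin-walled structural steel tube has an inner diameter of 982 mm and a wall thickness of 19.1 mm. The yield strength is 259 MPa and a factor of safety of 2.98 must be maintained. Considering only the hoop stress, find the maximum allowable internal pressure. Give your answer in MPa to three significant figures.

p_allow = 3.38 MPa

σ_allow = 259/2.98 = 86.91 MPa.
σ_h = pD/(2t) → p_allow = 2σ_allow t/D = 2×86.91×19.1/982 = 3.381 MPa.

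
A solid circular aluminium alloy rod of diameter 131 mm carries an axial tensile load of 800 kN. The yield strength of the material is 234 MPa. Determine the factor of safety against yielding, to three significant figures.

n = 3.94

A = πd²/4 = 13480 mm².
σ = F/A = 800000/13480 = 59.36 MPa.
n = 234/59.36 = 3.942.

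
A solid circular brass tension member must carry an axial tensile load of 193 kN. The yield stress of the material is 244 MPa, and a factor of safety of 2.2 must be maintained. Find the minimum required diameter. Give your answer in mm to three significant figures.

d = 47.1 mm

Allowable stress σ_allow = 244/2.2 = 110.9 MPa.
Required area A = F/σ_allow = 193000/110.9 = 1740 mm².
A = πd²/4 → d = √(4A/π) = 47.07 mm.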